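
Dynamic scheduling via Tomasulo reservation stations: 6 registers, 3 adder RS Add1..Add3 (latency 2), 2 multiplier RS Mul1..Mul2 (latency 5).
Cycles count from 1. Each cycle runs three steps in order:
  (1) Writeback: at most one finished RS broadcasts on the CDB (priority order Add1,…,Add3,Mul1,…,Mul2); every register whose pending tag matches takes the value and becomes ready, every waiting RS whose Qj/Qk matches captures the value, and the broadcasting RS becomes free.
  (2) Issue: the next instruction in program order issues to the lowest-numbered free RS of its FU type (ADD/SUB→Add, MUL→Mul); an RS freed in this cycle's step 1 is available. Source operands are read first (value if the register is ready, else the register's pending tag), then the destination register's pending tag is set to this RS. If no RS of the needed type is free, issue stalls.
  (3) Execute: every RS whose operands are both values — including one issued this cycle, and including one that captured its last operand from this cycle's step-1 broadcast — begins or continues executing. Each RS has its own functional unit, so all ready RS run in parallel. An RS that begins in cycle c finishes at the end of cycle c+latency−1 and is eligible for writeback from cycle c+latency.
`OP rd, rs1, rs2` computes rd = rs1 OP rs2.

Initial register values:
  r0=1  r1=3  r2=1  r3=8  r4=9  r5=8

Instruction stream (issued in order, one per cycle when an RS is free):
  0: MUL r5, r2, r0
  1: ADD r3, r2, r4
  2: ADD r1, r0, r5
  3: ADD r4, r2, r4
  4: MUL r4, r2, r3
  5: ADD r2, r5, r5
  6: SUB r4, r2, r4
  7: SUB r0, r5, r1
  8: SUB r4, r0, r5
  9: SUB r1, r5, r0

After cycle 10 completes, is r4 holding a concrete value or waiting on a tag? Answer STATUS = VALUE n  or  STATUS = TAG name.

STATUS = TAG Add2

  c1: issue MUL r5<-Mul1  regs: r0:1,r1:3,r2:1,r3:8,r4:9,r5:Mul1
  c2: issue ADD r3<-Add1  regs: r0:1,r1:3,r2:1,r3:Add1,r4:9,r5:Mul1
  c3: issue ADD r1<-Add2  regs: r0:1,r1:Add2,r2:1,r3:Add1,r4:9,r5:Mul1
  c4: CDB Add1=10; issue ADD r4<-Add1  regs: r0:1,r1:Add2,r2:1,r3:10,r4:Add1,r5:Mul1
  c5: issue MUL r4<-Mul2  regs: r0:1,r1:Add2,r2:1,r3:10,r4:Mul2,r5:Mul1
  c6: CDB Add1=10; issue ADD r2<-Add1  regs: r0:1,r1:Add2,r2:Add1,r3:10,r4:Mul2,r5:Mul1
  c7: CDB Mul1=1; issue SUB r4<-Add3  regs: r0:1,r1:Add2,r2:Add1,r3:10,r4:Add3,r5:1
  c8: stall  regs: r0:1,r1:Add2,r2:Add1,r3:10,r4:Add3,r5:1
  c9: CDB Add1=2; issue SUB r0<-Add1  regs: r0:Add1,r1:Add2,r2:2,r3:10,r4:Add3,r5:1
  c10: CDB Add2=2; issue SUB r4<-Add2  regs: r0:Add1,r1:2,r2:2,r3:10,r4:Add2,r5:1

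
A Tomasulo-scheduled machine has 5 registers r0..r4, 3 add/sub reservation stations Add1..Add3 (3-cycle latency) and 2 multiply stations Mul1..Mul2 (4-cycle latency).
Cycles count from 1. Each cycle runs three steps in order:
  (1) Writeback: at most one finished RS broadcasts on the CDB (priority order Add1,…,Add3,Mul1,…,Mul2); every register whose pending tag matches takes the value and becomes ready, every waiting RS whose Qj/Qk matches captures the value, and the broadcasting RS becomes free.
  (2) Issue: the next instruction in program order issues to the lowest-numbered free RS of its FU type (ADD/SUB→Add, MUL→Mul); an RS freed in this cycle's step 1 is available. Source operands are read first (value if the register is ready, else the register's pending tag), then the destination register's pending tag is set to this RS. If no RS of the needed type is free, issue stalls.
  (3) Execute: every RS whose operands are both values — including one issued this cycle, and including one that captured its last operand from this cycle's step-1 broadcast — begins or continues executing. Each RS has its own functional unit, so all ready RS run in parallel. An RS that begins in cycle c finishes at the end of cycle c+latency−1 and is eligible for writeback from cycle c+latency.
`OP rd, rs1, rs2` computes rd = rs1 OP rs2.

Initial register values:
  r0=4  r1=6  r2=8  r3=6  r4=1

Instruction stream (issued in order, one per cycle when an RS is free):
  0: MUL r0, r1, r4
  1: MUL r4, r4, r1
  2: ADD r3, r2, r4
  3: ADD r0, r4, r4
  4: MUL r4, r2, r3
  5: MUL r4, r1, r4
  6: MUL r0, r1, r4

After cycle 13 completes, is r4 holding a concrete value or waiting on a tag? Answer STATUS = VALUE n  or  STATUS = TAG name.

cycle 1: issue MUL r0<-Mul1 // r0:Mul1,r1:6,r2:8,r3:6,r4:1
cycle 2: issue MUL r4<-Mul2 // r0:Mul1,r1:6,r2:8,r3:6,r4:Mul2
cycle 3: issue ADD r3<-Add1 // r0:Mul1,r1:6,r2:8,r3:Add1,r4:Mul2
cycle 4: issue ADD r0<-Add2 // r0:Add2,r1:6,r2:8,r3:Add1,r4:Mul2
cycle 5: CDB Mul1=6; issue MUL r4<-Mul1 // r0:Add2,r1:6,r2:8,r3:Add1,r4:Mul1
cycle 6: CDB Mul2=6; issue MUL r4<-Mul2 // r0:Add2,r1:6,r2:8,r3:Add1,r4:Mul2
cycle 7: stall // r0:Add2,r1:6,r2:8,r3:Add1,r4:Mul2
cycle 8: stall // r0:Add2,r1:6,r2:8,r3:Add1,r4:Mul2
cycle 9: CDB Add1=14; stall // r0:Add2,r1:6,r2:8,r3:14,r4:Mul2
cycle 10: CDB Add2=12; stall // r0:12,r1:6,r2:8,r3:14,r4:Mul2
cycle 11: stall // r0:12,r1:6,r2:8,r3:14,r4:Mul2
cycle 12: stall // r0:12,r1:6,r2:8,r3:14,r4:Mul2
cycle 13: CDB Mul1=112; issue MUL r0<-Mul1 // r0:Mul1,r1:6,r2:8,r3:14,r4:Mul2

STATUS = TAG Mul2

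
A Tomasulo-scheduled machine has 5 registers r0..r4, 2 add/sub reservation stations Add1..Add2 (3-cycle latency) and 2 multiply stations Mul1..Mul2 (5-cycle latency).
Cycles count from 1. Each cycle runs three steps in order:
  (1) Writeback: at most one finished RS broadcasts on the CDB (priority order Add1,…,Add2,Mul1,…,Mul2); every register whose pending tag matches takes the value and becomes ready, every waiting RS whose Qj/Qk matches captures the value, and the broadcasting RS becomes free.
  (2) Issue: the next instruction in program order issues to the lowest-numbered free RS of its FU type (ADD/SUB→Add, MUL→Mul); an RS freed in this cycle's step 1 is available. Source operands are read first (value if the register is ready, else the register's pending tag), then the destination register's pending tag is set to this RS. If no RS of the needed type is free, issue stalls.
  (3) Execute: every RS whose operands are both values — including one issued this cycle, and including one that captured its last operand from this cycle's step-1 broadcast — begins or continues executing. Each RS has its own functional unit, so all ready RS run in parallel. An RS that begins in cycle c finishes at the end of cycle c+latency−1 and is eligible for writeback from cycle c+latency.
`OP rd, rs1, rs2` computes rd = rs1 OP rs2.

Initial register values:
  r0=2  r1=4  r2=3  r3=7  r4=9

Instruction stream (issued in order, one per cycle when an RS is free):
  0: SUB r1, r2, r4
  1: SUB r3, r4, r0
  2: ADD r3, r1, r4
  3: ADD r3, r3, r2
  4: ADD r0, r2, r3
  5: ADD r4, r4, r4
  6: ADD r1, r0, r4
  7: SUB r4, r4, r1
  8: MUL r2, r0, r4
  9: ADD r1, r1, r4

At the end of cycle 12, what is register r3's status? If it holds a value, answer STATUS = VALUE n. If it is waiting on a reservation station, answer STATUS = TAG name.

STATUS = VALUE 6

c1: issue SUB r1<-Add1 | r0:2,r1:Add1,r2:3,r3:7,r4:9
c2: issue SUB r3<-Add2 | r0:2,r1:Add1,r2:3,r3:Add2,r4:9
c3: stall | r0:2,r1:Add1,r2:3,r3:Add2,r4:9
c4: CDB Add1=-6; issue ADD r3<-Add1 | r0:2,r1:-6,r2:3,r3:Add1,r4:9
c5: CDB Add2=7; issue ADD r3<-Add2 | r0:2,r1:-6,r2:3,r3:Add2,r4:9
c6: stall | r0:2,r1:-6,r2:3,r3:Add2,r4:9
c7: CDB Add1=3; issue ADD r0<-Add1 | r0:Add1,r1:-6,r2:3,r3:Add2,r4:9
c8: stall | r0:Add1,r1:-6,r2:3,r3:Add2,r4:9
c9: stall | r0:Add1,r1:-6,r2:3,r3:Add2,r4:9
c10: CDB Add2=6; issue ADD r4<-Add2 | r0:Add1,r1:-6,r2:3,r3:6,r4:Add2
c11: stall | r0:Add1,r1:-6,r2:3,r3:6,r4:Add2
c12: stall | r0:Add1,r1:-6,r2:3,r3:6,r4:Add2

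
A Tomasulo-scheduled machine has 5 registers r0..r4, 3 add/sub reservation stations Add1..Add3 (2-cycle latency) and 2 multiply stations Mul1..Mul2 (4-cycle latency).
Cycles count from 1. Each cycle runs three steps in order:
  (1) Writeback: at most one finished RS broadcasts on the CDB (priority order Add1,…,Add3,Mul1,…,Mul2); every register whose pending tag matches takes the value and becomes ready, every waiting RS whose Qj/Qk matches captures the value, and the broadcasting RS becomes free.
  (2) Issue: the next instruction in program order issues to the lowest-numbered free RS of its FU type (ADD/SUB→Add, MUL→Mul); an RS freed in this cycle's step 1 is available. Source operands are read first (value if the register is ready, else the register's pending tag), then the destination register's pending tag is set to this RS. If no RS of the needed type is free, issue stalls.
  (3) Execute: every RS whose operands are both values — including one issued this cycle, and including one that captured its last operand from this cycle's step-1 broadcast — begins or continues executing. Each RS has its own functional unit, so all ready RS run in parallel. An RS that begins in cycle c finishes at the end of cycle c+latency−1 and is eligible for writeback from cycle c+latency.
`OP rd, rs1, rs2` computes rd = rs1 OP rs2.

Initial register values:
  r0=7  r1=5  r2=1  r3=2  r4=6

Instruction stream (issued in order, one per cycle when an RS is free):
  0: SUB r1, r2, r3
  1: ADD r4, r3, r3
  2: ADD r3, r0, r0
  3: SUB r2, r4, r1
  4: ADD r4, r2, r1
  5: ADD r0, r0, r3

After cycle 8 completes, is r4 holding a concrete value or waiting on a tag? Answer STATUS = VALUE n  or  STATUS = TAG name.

STATUS = VALUE 4

c1: issue SUB r1<-Add1 | r0:7,r1:Add1,r2:1,r3:2,r4:6
c2: issue ADD r4<-Add2 | r0:7,r1:Add1,r2:1,r3:2,r4:Add2
c3: CDB Add1=-1; issue ADD r3<-Add1 | r0:7,r1:-1,r2:1,r3:Add1,r4:Add2
c4: CDB Add2=4; issue SUB r2<-Add2 | r0:7,r1:-1,r2:Add2,r3:Add1,r4:4
c5: CDB Add1=14; issue ADD r4<-Add1 | r0:7,r1:-1,r2:Add2,r3:14,r4:Add1
c6: CDB Add2=5; issue ADD r0<-Add2 | r0:Add2,r1:-1,r2:5,r3:14,r4:Add1
c7: - | r0:Add2,r1:-1,r2:5,r3:14,r4:Add1
c8: CDB Add1=4 | r0:Add2,r1:-1,r2:5,r3:14,r4:4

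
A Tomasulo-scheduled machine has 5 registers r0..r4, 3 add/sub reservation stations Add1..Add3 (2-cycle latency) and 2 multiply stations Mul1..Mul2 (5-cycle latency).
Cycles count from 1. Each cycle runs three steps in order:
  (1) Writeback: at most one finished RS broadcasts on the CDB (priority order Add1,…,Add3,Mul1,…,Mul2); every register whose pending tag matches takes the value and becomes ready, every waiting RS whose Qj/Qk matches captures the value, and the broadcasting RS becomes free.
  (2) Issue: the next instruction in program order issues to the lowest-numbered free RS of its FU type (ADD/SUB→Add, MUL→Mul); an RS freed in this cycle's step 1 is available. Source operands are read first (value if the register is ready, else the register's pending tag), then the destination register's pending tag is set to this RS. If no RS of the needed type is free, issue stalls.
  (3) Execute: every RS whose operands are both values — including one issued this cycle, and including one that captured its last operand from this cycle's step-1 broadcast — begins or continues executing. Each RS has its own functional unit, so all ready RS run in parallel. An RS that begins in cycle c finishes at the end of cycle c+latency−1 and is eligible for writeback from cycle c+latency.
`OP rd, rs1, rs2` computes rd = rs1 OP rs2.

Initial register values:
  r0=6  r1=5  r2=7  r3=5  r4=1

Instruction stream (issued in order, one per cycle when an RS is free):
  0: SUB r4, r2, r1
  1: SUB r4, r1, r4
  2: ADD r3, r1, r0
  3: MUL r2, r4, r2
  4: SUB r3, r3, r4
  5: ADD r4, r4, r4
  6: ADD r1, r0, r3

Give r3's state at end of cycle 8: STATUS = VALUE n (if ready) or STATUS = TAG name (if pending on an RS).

  c1: issue SUB r4<-Add1  regs: r0:6,r1:5,r2:7,r3:5,r4:Add1
  c2: issue SUB r4<-Add2  regs: r0:6,r1:5,r2:7,r3:5,r4:Add2
  c3: CDB Add1=2; issue ADD r3<-Add1  regs: r0:6,r1:5,r2:7,r3:Add1,r4:Add2
  c4: issue MUL r2<-Mul1  regs: r0:6,r1:5,r2:Mul1,r3:Add1,r4:Add2
  c5: CDB Add1=11; issue SUB r3<-Add1  regs: r0:6,r1:5,r2:Mul1,r3:Add1,r4:Add2
  c6: CDB Add2=3; issue ADD r4<-Add2  regs: r0:6,r1:5,r2:Mul1,r3:Add1,r4:Add2
  c7: issue ADD r1<-Add3  regs: r0:6,r1:Add3,r2:Mul1,r3:Add1,r4:Add2
  c8: CDB Add1=8  regs: r0:6,r1:Add3,r2:Mul1,r3:8,r4:Add2

STATUS = VALUE 8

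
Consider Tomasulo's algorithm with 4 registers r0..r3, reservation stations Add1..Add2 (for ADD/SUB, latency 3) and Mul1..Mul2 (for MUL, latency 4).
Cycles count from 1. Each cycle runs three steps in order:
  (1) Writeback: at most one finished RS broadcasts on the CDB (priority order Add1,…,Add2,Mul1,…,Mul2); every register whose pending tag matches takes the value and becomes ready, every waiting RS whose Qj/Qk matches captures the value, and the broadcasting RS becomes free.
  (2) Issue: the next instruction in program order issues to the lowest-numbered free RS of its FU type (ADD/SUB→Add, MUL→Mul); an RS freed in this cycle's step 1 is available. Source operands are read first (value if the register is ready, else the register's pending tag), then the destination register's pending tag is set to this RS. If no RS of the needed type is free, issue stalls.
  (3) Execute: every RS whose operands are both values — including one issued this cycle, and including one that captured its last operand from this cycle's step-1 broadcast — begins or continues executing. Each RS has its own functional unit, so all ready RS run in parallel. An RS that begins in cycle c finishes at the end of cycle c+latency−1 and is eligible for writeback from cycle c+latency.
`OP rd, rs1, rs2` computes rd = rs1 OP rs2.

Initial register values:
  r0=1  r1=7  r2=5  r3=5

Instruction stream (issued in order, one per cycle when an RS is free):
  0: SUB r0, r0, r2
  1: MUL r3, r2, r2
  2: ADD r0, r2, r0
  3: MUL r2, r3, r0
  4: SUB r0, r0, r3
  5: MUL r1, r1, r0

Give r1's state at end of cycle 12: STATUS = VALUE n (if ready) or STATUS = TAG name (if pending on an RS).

STATUS = TAG Mul1

  c1: issue SUB r0<-Add1  regs: r0:Add1,r1:7,r2:5,r3:5
  c2: issue MUL r3<-Mul1  regs: r0:Add1,r1:7,r2:5,r3:Mul1
  c3: issue ADD r0<-Add2  regs: r0:Add2,r1:7,r2:5,r3:Mul1
  c4: CDB Add1=-4; issue MUL r2<-Mul2  regs: r0:Add2,r1:7,r2:Mul2,r3:Mul1
  c5: issue SUB r0<-Add1  regs: r0:Add1,r1:7,r2:Mul2,r3:Mul1
  c6: CDB Mul1=25; issue MUL r1<-Mul1  regs: r0:Add1,r1:Mul1,r2:Mul2,r3:25
  c7: CDB Add2=1  regs: r0:Add1,r1:Mul1,r2:Mul2,r3:25
  c8: -  regs: r0:Add1,r1:Mul1,r2:Mul2,r3:25
  c9: -  regs: r0:Add1,r1:Mul1,r2:Mul2,r3:25
  c10: CDB Add1=-24  regs: r0:-24,r1:Mul1,r2:Mul2,r3:25
  c11: CDB Mul2=25  regs: r0:-24,r1:Mul1,r2:25,r3:25
  c12: -  regs: r0:-24,r1:Mul1,r2:25,r3:25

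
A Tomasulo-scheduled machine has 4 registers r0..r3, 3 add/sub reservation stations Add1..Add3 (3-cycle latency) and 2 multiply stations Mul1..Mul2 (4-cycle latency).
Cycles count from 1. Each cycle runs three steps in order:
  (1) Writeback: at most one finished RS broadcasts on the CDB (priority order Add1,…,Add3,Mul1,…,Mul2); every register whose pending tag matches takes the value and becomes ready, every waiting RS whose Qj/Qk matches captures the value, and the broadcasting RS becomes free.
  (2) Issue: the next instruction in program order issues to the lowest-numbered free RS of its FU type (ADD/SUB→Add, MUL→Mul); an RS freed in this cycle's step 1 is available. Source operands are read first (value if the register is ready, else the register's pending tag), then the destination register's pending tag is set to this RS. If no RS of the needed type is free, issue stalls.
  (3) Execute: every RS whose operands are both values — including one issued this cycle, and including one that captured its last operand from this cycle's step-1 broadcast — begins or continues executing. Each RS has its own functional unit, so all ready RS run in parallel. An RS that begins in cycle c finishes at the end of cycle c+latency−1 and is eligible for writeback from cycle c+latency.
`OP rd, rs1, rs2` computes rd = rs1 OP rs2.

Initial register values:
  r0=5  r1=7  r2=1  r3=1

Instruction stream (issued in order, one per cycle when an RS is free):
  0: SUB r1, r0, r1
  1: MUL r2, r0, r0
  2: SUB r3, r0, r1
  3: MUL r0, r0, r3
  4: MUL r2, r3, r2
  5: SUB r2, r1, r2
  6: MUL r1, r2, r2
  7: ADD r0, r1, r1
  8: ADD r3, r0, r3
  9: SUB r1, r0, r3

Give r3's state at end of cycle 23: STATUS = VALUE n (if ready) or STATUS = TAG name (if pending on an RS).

STATUS = TAG Add3

c1: issue SUB r1<-Add1 | r0:5,r1:Add1,r2:1,r3:1
c2: issue MUL r2<-Mul1 | r0:5,r1:Add1,r2:Mul1,r3:1
c3: issue SUB r3<-Add2 | r0:5,r1:Add1,r2:Mul1,r3:Add2
c4: CDB Add1=-2; issue MUL r0<-Mul2 | r0:Mul2,r1:-2,r2:Mul1,r3:Add2
c5: stall | r0:Mul2,r1:-2,r2:Mul1,r3:Add2
c6: CDB Mul1=25; issue MUL r2<-Mul1 | r0:Mul2,r1:-2,r2:Mul1,r3:Add2
c7: CDB Add2=7; issue SUB r2<-Add1 | r0:Mul2,r1:-2,r2:Add1,r3:7
c8: stall | r0:Mul2,r1:-2,r2:Add1,r3:7
c9: stall | r0:Mul2,r1:-2,r2:Add1,r3:7
c10: stall | r0:Mul2,r1:-2,r2:Add1,r3:7
c11: CDB Mul1=175; issue MUL r1<-Mul1 | r0:Mul2,r1:Mul1,r2:Add1,r3:7
c12: CDB Mul2=35; issue ADD r0<-Add2 | r0:Add2,r1:Mul1,r2:Add1,r3:7
c13: issue ADD r3<-Add3 | r0:Add2,r1:Mul1,r2:Add1,r3:Add3
c14: CDB Add1=-177; issue SUB r1<-Add1 | r0:Add2,r1:Add1,r2:-177,r3:Add3
c15: - | r0:Add2,r1:Add1,r2:-177,r3:Add3
c16: - | r0:Add2,r1:Add1,r2:-177,r3:Add3
c17: - | r0:Add2,r1:Add1,r2:-177,r3:Add3
c18: CDB Mul1=31329 | r0:Add2,r1:Add1,r2:-177,r3:Add3
c19: - | r0:Add2,r1:Add1,r2:-177,r3:Add3
c20: - | r0:Add2,r1:Add1,r2:-177,r3:Add3
c21: CDB Add2=62658 | r0:62658,r1:Add1,r2:-177,r3:Add3
c22: - | r0:62658,r1:Add1,r2:-177,r3:Add3
c23: - | r0:62658,r1:Add1,r2:-177,r3:Add3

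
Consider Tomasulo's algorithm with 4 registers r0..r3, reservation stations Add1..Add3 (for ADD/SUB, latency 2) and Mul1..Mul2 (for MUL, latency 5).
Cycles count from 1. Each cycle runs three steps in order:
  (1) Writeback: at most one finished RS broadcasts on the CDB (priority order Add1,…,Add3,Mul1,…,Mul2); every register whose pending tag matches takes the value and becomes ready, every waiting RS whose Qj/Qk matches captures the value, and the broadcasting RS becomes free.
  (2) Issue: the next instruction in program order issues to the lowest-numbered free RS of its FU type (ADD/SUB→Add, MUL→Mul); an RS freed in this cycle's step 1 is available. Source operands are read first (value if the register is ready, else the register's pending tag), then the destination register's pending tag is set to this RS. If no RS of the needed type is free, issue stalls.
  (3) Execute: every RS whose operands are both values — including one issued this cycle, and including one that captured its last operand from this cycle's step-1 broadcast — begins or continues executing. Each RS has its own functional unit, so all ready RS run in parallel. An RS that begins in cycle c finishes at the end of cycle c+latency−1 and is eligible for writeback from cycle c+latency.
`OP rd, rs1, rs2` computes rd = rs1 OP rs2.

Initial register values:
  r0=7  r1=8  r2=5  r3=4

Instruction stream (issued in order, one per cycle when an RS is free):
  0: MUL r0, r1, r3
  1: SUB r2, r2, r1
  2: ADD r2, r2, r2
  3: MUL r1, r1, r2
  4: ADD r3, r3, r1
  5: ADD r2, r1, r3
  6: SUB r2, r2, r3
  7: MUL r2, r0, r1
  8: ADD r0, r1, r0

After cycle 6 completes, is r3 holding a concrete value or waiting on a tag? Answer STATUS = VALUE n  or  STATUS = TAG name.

STATUS = TAG Add1

c1: issue MUL r0<-Mul1 | r0:Mul1,r1:8,r2:5,r3:4
c2: issue SUB r2<-Add1 | r0:Mul1,r1:8,r2:Add1,r3:4
c3: issue ADD r2<-Add2 | r0:Mul1,r1:8,r2:Add2,r3:4
c4: CDB Add1=-3; issue MUL r1<-Mul2 | r0:Mul1,r1:Mul2,r2:Add2,r3:4
c5: issue ADD r3<-Add1 | r0:Mul1,r1:Mul2,r2:Add2,r3:Add1
c6: CDB Add2=-6; issue ADD r2<-Add2 | r0:Mul1,r1:Mul2,r2:Add2,r3:Add1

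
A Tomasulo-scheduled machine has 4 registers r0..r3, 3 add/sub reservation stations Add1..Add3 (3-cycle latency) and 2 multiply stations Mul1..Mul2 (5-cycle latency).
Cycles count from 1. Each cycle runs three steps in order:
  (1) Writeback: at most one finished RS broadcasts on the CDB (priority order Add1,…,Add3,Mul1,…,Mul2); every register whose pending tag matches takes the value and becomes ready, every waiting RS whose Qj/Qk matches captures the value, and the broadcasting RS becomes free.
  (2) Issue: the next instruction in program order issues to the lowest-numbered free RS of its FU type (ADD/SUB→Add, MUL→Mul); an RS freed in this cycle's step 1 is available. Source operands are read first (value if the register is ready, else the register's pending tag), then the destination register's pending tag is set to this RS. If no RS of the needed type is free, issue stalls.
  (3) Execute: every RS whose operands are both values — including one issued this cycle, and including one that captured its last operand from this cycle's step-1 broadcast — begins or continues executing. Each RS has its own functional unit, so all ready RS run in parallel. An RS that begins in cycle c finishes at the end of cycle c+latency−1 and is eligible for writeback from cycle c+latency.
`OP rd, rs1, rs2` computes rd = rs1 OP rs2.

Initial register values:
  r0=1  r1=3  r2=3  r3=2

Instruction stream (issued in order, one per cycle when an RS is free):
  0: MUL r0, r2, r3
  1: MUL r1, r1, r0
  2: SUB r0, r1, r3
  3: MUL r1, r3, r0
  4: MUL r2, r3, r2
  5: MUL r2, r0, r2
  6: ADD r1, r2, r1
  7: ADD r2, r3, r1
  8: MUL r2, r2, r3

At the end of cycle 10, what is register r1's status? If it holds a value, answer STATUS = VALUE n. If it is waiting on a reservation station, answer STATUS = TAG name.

  c1: issue MUL r0<-Mul1  regs: r0:Mul1,r1:3,r2:3,r3:2
  c2: issue MUL r1<-Mul2  regs: r0:Mul1,r1:Mul2,r2:3,r3:2
  c3: issue SUB r0<-Add1  regs: r0:Add1,r1:Mul2,r2:3,r3:2
  c4: stall  regs: r0:Add1,r1:Mul2,r2:3,r3:2
  c5: stall  regs: r0:Add1,r1:Mul2,r2:3,r3:2
  c6: CDB Mul1=6; issue MUL r1<-Mul1  regs: r0:Add1,r1:Mul1,r2:3,r3:2
  c7: stall  regs: r0:Add1,r1:Mul1,r2:3,r3:2
  c8: stall  regs: r0:Add1,r1:Mul1,r2:3,r3:2
  c9: stall  regs: r0:Add1,r1:Mul1,r2:3,r3:2
  c10: stall  regs: r0:Add1,r1:Mul1,r2:3,r3:2

STATUS = TAG Mul1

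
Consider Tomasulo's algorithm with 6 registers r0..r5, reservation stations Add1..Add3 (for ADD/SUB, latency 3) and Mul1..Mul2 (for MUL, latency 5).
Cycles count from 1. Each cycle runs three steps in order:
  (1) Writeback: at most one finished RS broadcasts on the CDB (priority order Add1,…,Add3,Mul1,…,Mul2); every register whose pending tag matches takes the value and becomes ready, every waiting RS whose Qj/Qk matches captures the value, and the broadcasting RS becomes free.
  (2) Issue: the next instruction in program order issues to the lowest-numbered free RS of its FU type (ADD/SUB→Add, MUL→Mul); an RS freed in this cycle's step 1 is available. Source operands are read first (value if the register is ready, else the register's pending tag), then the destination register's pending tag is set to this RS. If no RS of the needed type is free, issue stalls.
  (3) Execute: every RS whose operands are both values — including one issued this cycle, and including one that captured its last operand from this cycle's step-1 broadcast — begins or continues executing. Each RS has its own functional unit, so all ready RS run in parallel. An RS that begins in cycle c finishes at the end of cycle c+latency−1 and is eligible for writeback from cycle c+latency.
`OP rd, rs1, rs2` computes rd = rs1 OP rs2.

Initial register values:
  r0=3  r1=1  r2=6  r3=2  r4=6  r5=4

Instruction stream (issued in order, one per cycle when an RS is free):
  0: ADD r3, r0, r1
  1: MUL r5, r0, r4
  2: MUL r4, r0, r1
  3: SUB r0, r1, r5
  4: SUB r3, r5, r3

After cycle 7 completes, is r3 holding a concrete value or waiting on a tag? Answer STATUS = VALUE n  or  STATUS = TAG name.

cycle 1: issue ADD r3<-Add1 // r0:3,r1:1,r2:6,r3:Add1,r4:6,r5:4
cycle 2: issue MUL r5<-Mul1 // r0:3,r1:1,r2:6,r3:Add1,r4:6,r5:Mul1
cycle 3: issue MUL r4<-Mul2 // r0:3,r1:1,r2:6,r3:Add1,r4:Mul2,r5:Mul1
cycle 4: CDB Add1=4; issue SUB r0<-Add1 // r0:Add1,r1:1,r2:6,r3:4,r4:Mul2,r5:Mul1
cycle 5: issue SUB r3<-Add2 // r0:Add1,r1:1,r2:6,r3:Add2,r4:Mul2,r5:Mul1
cycle 6: - // r0:Add1,r1:1,r2:6,r3:Add2,r4:Mul2,r5:Mul1
cycle 7: CDB Mul1=18 // r0:Add1,r1:1,r2:6,r3:Add2,r4:Mul2,r5:18

STATUS = TAG Add2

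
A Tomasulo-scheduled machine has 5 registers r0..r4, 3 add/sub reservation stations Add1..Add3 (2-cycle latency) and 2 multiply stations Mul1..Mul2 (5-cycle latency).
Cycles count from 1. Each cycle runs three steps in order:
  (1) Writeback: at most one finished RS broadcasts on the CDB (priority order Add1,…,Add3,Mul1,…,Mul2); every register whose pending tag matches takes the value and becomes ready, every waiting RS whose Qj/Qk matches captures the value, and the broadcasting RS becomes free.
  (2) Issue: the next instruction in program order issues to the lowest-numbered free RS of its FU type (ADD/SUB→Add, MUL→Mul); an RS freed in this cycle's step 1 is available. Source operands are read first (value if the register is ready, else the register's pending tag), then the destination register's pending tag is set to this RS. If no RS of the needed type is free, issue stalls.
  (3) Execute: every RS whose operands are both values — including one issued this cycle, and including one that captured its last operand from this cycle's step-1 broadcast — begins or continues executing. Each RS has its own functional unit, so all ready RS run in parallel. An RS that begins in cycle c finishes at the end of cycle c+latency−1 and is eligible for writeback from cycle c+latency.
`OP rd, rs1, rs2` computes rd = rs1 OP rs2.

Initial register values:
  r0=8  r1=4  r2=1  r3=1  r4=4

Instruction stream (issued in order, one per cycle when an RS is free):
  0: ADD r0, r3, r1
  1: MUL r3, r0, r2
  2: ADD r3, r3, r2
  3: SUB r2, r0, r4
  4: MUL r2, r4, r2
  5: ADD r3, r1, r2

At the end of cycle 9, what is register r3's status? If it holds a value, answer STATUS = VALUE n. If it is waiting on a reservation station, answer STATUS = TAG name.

cycle 1: issue ADD r0<-Add1 // r0:Add1,r1:4,r2:1,r3:1,r4:4
cycle 2: issue MUL r3<-Mul1 // r0:Add1,r1:4,r2:1,r3:Mul1,r4:4
cycle 3: CDB Add1=5; issue ADD r3<-Add1 // r0:5,r1:4,r2:1,r3:Add1,r4:4
cycle 4: issue SUB r2<-Add2 // r0:5,r1:4,r2:Add2,r3:Add1,r4:4
cycle 5: issue MUL r2<-Mul2 // r0:5,r1:4,r2:Mul2,r3:Add1,r4:4
cycle 6: CDB Add2=1; issue ADD r3<-Add2 // r0:5,r1:4,r2:Mul2,r3:Add2,r4:4
cycle 7: - // r0:5,r1:4,r2:Mul2,r3:Add2,r4:4
cycle 8: CDB Mul1=5 // r0:5,r1:4,r2:Mul2,r3:Add2,r4:4
cycle 9: - // r0:5,r1:4,r2:Mul2,r3:Add2,r4:4

STATUS = TAG Add2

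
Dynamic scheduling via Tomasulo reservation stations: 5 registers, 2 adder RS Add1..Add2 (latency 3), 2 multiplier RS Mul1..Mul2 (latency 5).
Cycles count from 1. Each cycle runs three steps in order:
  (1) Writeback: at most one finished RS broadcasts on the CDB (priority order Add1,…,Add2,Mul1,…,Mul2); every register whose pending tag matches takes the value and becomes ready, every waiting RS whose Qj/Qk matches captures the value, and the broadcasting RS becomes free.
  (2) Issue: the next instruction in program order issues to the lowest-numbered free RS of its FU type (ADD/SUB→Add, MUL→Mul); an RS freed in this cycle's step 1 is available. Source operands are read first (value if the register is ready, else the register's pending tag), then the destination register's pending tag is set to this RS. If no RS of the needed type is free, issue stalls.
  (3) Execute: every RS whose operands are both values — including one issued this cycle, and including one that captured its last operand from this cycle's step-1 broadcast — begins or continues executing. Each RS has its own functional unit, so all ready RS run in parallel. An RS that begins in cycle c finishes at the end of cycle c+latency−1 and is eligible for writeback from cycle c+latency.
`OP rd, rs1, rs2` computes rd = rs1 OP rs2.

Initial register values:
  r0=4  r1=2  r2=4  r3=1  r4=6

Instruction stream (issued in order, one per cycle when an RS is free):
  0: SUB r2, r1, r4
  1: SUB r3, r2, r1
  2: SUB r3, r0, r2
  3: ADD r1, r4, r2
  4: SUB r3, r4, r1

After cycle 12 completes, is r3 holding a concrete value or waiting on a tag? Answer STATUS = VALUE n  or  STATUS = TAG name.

STATUS = TAG Add2

  c1: issue SUB r2<-Add1  regs: r0:4,r1:2,r2:Add1,r3:1,r4:6
  c2: issue SUB r3<-Add2  regs: r0:4,r1:2,r2:Add1,r3:Add2,r4:6
  c3: stall  regs: r0:4,r1:2,r2:Add1,r3:Add2,r4:6
  c4: CDB Add1=-4; issue SUB r3<-Add1  regs: r0:4,r1:2,r2:-4,r3:Add1,r4:6
  c5: stall  regs: r0:4,r1:2,r2:-4,r3:Add1,r4:6
  c6: stall  regs: r0:4,r1:2,r2:-4,r3:Add1,r4:6
  c7: CDB Add1=8; issue ADD r1<-Add1  regs: r0:4,r1:Add1,r2:-4,r3:8,r4:6
  c8: CDB Add2=-6; issue SUB r3<-Add2  regs: r0:4,r1:Add1,r2:-4,r3:Add2,r4:6
  c9: -  regs: r0:4,r1:Add1,r2:-4,r3:Add2,r4:6
  c10: CDB Add1=2  regs: r0:4,r1:2,r2:-4,r3:Add2,r4:6
  c11: -  regs: r0:4,r1:2,r2:-4,r3:Add2,r4:6
  c12: -  regs: r0:4,r1:2,r2:-4,r3:Add2,r4:6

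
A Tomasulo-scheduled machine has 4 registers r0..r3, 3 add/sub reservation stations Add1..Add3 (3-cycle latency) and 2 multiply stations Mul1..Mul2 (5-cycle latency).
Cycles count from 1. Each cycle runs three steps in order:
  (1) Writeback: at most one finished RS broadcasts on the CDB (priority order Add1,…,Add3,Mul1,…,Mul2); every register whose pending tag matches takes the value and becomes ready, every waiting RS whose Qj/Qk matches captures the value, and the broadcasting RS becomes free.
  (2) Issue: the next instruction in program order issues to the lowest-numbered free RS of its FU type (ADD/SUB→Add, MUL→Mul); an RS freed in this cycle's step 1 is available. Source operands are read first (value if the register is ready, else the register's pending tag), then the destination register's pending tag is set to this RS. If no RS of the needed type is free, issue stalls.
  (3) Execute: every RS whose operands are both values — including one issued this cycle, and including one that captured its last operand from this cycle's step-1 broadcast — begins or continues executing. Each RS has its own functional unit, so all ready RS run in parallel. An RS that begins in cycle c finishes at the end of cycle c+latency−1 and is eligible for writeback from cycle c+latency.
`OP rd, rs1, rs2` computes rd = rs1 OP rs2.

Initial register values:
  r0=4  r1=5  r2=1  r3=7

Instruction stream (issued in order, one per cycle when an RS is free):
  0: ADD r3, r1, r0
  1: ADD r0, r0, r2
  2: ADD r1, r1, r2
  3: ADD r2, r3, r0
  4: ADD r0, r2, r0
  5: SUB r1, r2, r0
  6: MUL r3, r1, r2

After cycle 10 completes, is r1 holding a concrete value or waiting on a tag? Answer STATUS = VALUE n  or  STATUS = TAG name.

c1: issue ADD r3<-Add1 | r0:4,r1:5,r2:1,r3:Add1
c2: issue ADD r0<-Add2 | r0:Add2,r1:5,r2:1,r3:Add1
c3: issue ADD r1<-Add3 | r0:Add2,r1:Add3,r2:1,r3:Add1
c4: CDB Add1=9; issue ADD r2<-Add1 | r0:Add2,r1:Add3,r2:Add1,r3:9
c5: CDB Add2=5; issue ADD r0<-Add2 | r0:Add2,r1:Add3,r2:Add1,r3:9
c6: CDB Add3=6; issue SUB r1<-Add3 | r0:Add2,r1:Add3,r2:Add1,r3:9
c7: issue MUL r3<-Mul1 | r0:Add2,r1:Add3,r2:Add1,r3:Mul1
c8: CDB Add1=14 | r0:Add2,r1:Add3,r2:14,r3:Mul1
c9: - | r0:Add2,r1:Add3,r2:14,r3:Mul1
c10: - | r0:Add2,r1:Add3,r2:14,r3:Mul1

STATUS = TAG Add3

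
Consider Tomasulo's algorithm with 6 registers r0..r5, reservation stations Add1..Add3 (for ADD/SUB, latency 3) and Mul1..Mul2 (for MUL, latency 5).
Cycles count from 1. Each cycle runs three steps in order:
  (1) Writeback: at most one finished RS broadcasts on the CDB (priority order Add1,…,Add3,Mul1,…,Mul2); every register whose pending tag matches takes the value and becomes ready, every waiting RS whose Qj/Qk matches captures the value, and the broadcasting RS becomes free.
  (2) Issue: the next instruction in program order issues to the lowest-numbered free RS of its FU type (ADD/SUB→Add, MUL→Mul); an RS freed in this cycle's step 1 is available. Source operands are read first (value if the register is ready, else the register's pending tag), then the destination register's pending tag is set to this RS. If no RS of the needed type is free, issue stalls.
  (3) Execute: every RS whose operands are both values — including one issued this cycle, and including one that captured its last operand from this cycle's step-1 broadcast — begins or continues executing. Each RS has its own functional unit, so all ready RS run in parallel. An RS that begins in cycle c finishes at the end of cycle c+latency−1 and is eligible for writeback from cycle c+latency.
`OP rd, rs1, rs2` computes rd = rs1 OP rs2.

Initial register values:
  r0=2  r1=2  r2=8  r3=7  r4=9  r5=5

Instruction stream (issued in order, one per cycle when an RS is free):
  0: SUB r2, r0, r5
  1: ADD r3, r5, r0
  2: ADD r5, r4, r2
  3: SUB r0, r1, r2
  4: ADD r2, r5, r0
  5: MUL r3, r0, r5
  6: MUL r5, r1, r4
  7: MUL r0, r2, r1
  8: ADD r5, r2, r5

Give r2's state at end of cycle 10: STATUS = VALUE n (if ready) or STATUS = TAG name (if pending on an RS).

STATUS = TAG Add2

  c1: issue SUB r2<-Add1  regs: r0:2,r1:2,r2:Add1,r3:7,r4:9,r5:5
  c2: issue ADD r3<-Add2  regs: r0:2,r1:2,r2:Add1,r3:Add2,r4:9,r5:5
  c3: issue ADD r5<-Add3  regs: r0:2,r1:2,r2:Add1,r3:Add2,r4:9,r5:Add3
  c4: CDB Add1=-3; issue SUB r0<-Add1  regs: r0:Add1,r1:2,r2:-3,r3:Add2,r4:9,r5:Add3
  c5: CDB Add2=7; issue ADD r2<-Add2  regs: r0:Add1,r1:2,r2:Add2,r3:7,r4:9,r5:Add3
  c6: issue MUL r3<-Mul1  regs: r0:Add1,r1:2,r2:Add2,r3:Mul1,r4:9,r5:Add3
  c7: CDB Add1=5; issue MUL r5<-Mul2  regs: r0:5,r1:2,r2:Add2,r3:Mul1,r4:9,r5:Mul2
  c8: CDB Add3=6; stall  regs: r0:5,r1:2,r2:Add2,r3:Mul1,r4:9,r5:Mul2
  c9: stall  regs: r0:5,r1:2,r2:Add2,r3:Mul1,r4:9,r5:Mul2
  c10: stall  regs: r0:5,r1:2,r2:Add2,r3:Mul1,r4:9,r5:Mul2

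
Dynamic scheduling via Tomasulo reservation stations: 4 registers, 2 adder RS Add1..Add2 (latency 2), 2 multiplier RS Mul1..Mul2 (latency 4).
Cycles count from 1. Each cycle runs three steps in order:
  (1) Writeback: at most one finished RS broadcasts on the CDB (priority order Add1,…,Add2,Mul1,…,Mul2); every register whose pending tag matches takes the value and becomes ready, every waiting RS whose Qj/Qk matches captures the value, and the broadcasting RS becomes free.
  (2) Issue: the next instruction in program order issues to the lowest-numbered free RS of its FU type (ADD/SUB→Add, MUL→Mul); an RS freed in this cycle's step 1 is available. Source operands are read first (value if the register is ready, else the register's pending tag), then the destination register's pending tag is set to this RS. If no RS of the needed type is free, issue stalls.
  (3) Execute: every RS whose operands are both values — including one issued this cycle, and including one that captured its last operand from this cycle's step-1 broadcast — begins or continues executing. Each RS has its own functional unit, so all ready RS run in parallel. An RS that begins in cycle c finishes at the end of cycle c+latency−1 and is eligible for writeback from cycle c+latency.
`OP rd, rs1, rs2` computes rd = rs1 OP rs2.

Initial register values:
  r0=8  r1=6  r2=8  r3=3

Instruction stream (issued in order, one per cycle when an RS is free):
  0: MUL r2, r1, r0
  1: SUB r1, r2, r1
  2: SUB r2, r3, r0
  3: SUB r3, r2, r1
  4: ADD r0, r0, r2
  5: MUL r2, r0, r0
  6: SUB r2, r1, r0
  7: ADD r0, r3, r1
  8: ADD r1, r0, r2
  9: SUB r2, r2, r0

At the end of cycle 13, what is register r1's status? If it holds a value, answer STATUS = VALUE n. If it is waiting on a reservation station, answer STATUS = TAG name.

c1: issue MUL r2<-Mul1 | r0:8,r1:6,r2:Mul1,r3:3
c2: issue SUB r1<-Add1 | r0:8,r1:Add1,r2:Mul1,r3:3
c3: issue SUB r2<-Add2 | r0:8,r1:Add1,r2:Add2,r3:3
c4: stall | r0:8,r1:Add1,r2:Add2,r3:3
c5: CDB Add2=-5; issue SUB r3<-Add2 | r0:8,r1:Add1,r2:-5,r3:Add2
c6: CDB Mul1=48; stall | r0:8,r1:Add1,r2:-5,r3:Add2
c7: stall | r0:8,r1:Add1,r2:-5,r3:Add2
c8: CDB Add1=42; issue ADD r0<-Add1 | r0:Add1,r1:42,r2:-5,r3:Add2
c9: issue MUL r2<-Mul1 | r0:Add1,r1:42,r2:Mul1,r3:Add2
c10: CDB Add1=3; issue SUB r2<-Add1 | r0:3,r1:42,r2:Add1,r3:Add2
c11: CDB Add2=-47; issue ADD r0<-Add2 | r0:Add2,r1:42,r2:Add1,r3:-47
c12: CDB Add1=39; issue ADD r1<-Add1 | r0:Add2,r1:Add1,r2:39,r3:-47
c13: CDB Add2=-5; issue SUB r2<-Add2 | r0:-5,r1:Add1,r2:Add2,r3:-47

STATUS = TAG Add1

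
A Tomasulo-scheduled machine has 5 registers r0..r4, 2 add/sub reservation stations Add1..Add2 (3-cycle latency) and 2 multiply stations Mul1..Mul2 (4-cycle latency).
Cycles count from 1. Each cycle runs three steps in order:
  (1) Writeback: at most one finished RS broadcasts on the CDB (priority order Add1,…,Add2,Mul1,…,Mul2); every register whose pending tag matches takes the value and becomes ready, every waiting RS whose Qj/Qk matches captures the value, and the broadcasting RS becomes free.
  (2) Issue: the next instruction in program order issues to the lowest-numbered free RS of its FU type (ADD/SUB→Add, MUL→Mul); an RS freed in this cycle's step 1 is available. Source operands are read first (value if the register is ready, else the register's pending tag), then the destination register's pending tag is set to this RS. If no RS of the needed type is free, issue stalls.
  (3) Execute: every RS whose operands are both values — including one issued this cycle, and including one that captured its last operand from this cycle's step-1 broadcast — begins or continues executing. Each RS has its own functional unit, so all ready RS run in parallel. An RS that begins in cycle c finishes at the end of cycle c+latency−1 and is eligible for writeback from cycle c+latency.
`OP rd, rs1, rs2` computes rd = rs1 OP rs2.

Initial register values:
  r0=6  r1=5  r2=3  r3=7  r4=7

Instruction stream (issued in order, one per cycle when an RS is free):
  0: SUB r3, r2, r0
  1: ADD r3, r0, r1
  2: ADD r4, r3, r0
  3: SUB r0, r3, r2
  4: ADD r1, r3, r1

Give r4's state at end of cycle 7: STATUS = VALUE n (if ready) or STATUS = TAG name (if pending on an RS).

STATUS = TAG Add1

  c1: issue SUB r3<-Add1  regs: r0:6,r1:5,r2:3,r3:Add1,r4:7
  c2: issue ADD r3<-Add2  regs: r0:6,r1:5,r2:3,r3:Add2,r4:7
  c3: stall  regs: r0:6,r1:5,r2:3,r3:Add2,r4:7
  c4: CDB Add1=-3; issue ADD r4<-Add1  regs: r0:6,r1:5,r2:3,r3:Add2,r4:Add1
  c5: CDB Add2=11; issue SUB r0<-Add2  regs: r0:Add2,r1:5,r2:3,r3:11,r4:Add1
  c6: stall  regs: r0:Add2,r1:5,r2:3,r3:11,r4:Add1
  c7: stall  regs: r0:Add2,r1:5,r2:3,r3:11,r4:Add1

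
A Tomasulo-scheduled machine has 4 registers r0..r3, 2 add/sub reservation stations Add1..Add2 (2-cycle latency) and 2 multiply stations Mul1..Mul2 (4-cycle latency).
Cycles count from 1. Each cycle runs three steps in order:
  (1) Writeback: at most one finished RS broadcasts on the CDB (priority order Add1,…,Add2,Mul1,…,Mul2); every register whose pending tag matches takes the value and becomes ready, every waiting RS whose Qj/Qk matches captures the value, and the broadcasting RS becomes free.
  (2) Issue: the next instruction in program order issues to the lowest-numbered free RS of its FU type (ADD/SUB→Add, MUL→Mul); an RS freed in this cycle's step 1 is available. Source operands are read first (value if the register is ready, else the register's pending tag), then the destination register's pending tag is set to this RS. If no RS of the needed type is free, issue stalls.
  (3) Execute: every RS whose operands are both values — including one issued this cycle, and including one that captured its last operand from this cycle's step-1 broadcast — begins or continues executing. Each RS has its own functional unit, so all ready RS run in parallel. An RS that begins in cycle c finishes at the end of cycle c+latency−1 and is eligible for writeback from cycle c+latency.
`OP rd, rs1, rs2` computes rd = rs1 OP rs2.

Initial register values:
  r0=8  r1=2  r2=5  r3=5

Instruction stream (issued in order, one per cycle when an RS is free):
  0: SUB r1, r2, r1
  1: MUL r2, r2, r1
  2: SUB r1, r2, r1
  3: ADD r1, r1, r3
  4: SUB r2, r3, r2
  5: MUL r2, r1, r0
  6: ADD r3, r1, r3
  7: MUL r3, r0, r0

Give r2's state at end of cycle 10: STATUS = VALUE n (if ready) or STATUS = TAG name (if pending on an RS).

STATUS = TAG Mul1

cycle 1: issue SUB r1<-Add1 // r0:8,r1:Add1,r2:5,r3:5
cycle 2: issue MUL r2<-Mul1 // r0:8,r1:Add1,r2:Mul1,r3:5
cycle 3: CDB Add1=3; issue SUB r1<-Add1 // r0:8,r1:Add1,r2:Mul1,r3:5
cycle 4: issue ADD r1<-Add2 // r0:8,r1:Add2,r2:Mul1,r3:5
cycle 5: stall // r0:8,r1:Add2,r2:Mul1,r3:5
cycle 6: stall // r0:8,r1:Add2,r2:Mul1,r3:5
cycle 7: CDB Mul1=15; stall // r0:8,r1:Add2,r2:15,r3:5
cycle 8: stall // r0:8,r1:Add2,r2:15,r3:5
cycle 9: CDB Add1=12; issue SUB r2<-Add1 // r0:8,r1:Add2,r2:Add1,r3:5
cycle 10: issue MUL r2<-Mul1 // r0:8,r1:Add2,r2:Mul1,r3:5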